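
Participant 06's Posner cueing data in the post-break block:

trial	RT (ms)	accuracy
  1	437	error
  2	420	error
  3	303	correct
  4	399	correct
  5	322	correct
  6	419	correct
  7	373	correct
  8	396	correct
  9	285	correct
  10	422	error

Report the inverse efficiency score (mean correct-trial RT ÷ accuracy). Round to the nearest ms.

Correct trials (n=7): 303, 399, 322, 419, 373, 396, 285
Mean correct RT = 2497/7 = 356.7143 ms
Proportion correct = 7/10
IES = 356.7143 / (7/10) = 509.592 ms

510 ms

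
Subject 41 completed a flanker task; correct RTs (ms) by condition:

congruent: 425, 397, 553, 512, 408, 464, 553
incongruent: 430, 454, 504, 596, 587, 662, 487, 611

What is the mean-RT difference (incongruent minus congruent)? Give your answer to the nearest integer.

M(congruent) = 3312/7 = 473.143
M(incongruent) = 4331/8 = 541.375
Difference = 541.375 − 473.143 = 68.232 ms

68 ms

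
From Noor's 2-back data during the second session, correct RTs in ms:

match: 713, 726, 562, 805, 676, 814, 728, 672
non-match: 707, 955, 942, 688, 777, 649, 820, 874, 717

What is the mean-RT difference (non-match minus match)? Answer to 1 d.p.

80.1 ms

M(match) = 5696/8 = 712.000
M(non-match) = 7129/9 = 792.111
Difference = 792.111 − 712.000 = 80.111 ms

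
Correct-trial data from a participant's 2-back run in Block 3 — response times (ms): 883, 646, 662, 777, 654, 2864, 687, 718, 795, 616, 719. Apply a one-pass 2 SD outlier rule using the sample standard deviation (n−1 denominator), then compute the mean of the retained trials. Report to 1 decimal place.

715.7 ms

n = 11, ΣRT = 10021, M = 911.000
Σ(x−M)² = 4255994.00; s = √(4255994.00/10) = 652.380
Cutoffs: 911.000 ± 2·652.380 → [-393.8, 2215.8]
Outside: 2864 → excluded.
Retained (n=10): Σ = 7157, mean = 7157/10 = 715.700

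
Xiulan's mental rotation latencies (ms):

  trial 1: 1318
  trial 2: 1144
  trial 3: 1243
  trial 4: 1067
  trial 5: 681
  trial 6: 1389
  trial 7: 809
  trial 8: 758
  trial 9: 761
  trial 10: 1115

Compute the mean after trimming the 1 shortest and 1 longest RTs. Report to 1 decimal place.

1026.9 ms

Sorted: 681, 758, 761, 809, 1067, 1115, 1144, 1243, 1318, 1389
Drop lowest 1 (681) and highest 1 (1389)
Remaining (n=8): Σ = 8215, mean = 8215/8 = 1026.875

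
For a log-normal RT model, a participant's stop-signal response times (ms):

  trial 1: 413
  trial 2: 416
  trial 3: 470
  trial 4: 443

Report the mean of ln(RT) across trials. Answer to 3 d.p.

ln(RT): 6.0234, 6.0307, 6.1527, 6.0936
Σ ln(RT) = 24.3004
Mean = 24.3004/4 = 6.07511

6.075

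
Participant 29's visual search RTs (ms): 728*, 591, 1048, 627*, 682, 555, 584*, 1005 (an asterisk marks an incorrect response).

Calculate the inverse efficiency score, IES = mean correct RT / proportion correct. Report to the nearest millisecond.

Correct trials (n=5): 591, 1048, 682, 555, 1005
Mean correct RT = 3881/5 = 776.2000 ms
Proportion correct = 5/8
IES = 776.2000 / (5/8) = 1241.920 ms

1242 ms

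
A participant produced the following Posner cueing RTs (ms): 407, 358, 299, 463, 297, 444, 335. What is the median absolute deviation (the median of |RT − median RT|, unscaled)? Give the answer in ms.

59 ms

Sorted: 297, 299, 335, 358, 407, 444, 463 → median = 358
|x − 358|: 49, 0, 59, 105, 61, 86, 23
Sorted deviations: 0, 23, 49, 59, 61, 86, 105 → MAD = 59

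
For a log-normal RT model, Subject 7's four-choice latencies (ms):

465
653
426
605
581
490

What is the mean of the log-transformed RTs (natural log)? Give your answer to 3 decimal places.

6.274

ln(RT): 6.1420, 6.4816, 6.0544, 6.4052, 6.3648, 6.1944
Σ ln(RT) = 37.6424
Mean = 37.6424/6 = 6.27374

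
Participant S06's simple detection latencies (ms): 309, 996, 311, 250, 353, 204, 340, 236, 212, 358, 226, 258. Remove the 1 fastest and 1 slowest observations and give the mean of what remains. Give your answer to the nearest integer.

Sorted: 204, 212, 226, 236, 250, 258, 309, 311, 340, 353, 358, 996
Drop lowest 1 (204) and highest 1 (996)
Remaining (n=10): Σ = 2853, mean = 2853/10 = 285.300

285 ms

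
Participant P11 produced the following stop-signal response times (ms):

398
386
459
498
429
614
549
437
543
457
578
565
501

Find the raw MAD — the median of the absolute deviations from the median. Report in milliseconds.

61 ms

Sorted: 386, 398, 429, 437, 457, 459, 498, 501, 543, 549, 565, 578, 614 → median = 498
|x − 498|: 100, 112, 39, 0, 69, 116, 51, 61, 45, 41, 80, 67, 3
Sorted deviations: 0, 3, 39, 41, 45, 51, 61, 67, 69, 80, 100, 112, 116 → MAD = 61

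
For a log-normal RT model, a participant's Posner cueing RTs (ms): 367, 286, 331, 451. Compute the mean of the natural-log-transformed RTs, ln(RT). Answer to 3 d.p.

ln(RT): 5.9054, 5.6560, 5.8021, 6.1115
Σ ln(RT) = 23.4749
Mean = 23.4749/4 = 5.86873

5.869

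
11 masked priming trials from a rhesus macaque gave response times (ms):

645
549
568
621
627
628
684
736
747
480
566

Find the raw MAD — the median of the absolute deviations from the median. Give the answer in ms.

Sorted: 480, 549, 566, 568, 621, 627, 628, 645, 684, 736, 747 → median = 627
|x − 627|: 18, 78, 59, 6, 0, 1, 57, 109, 120, 147, 61
Sorted deviations: 0, 1, 6, 18, 57, 59, 61, 78, 109, 120, 147 → MAD = 59

59 ms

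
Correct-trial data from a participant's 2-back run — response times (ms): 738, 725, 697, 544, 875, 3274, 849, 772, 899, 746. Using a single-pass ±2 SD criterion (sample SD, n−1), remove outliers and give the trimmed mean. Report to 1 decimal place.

760.6 ms

n = 10, ΣRT = 10119, M = 1011.900
Σ(x−M)² = 5778800.90; s = √(5778800.90/9) = 801.305
Cutoffs: 1011.900 ± 2·801.305 → [-590.7, 2614.5]
Outside: 3274 → excluded.
Retained (n=9): Σ = 6845, mean = 6845/9 = 760.556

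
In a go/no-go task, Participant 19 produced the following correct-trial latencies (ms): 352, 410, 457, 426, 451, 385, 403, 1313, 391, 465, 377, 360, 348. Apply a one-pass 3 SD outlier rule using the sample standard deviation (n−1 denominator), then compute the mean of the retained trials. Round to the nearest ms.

402 ms

n = 13, ΣRT = 6138, M = 472.154
Σ(x−M)² = 784191.69; s = √(784191.69/12) = 255.635
Cutoffs: 472.154 ± 3·255.635 → [-294.8, 1239.1]
Outside: 1313 → excluded.
Retained (n=12): Σ = 4825, mean = 4825/12 = 402.083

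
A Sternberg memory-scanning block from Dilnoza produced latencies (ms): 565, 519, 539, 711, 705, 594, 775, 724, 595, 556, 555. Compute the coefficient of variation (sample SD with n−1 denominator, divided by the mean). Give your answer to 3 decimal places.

n = 11, Σ = 6838, M = 621.6364
Σ(x−M)² = 79726.545; s = √(79726.545/10) = 89.2897
CV = 89.2897 / 621.6364 = 0.14364

0.144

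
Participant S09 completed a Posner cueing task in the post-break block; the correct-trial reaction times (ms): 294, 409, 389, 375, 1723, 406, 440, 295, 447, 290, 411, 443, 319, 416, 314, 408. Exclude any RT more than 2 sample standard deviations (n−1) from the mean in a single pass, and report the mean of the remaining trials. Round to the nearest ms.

377 ms

n = 16, ΣRT = 7379, M = 461.188
Σ(x−M)² = 1745706.44; s = √(1745706.44/15) = 341.146
Cutoffs: 461.188 ± 2·341.146 → [-221.1, 1143.5]
Outside: 1723 → excluded.
Retained (n=15): Σ = 5656, mean = 5656/15 = 377.067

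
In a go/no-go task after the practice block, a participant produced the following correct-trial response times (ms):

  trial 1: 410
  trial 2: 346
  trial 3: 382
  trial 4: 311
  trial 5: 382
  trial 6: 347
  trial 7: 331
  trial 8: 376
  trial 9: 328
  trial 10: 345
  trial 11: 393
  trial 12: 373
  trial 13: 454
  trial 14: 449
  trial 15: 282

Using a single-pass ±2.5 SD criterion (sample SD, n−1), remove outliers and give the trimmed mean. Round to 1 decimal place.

367.3 ms

n = 15, ΣRT = 5509, M = 367.267
Σ(x−M)² = 31886.93; s = √(31886.93/14) = 47.725
Cutoffs: 367.267 ± 2.5·47.725 → [248.0, 486.6]
No RTs fall outside the cutoffs; all 15 retained. Mean = 5509/15 = 367.267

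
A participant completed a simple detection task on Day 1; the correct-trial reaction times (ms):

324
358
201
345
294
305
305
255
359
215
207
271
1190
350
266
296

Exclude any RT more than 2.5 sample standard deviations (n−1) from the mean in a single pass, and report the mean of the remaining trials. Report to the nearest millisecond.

n = 16, ΣRT = 5541, M = 346.312
Σ(x−M)² = 799527.44; s = √(799527.44/15) = 230.872
Cutoffs: 346.312 ± 2.5·230.872 → [-230.9, 923.5]
Outside: 1190 → excluded.
Retained (n=15): Σ = 4351, mean = 4351/15 = 290.067

290 ms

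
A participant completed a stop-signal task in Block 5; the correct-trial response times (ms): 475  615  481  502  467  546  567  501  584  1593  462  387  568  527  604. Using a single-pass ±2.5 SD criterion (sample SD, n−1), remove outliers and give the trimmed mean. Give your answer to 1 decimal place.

520.4 ms

n = 15, ΣRT = 8879, M = 591.933
Σ(x−M)² = 1127220.93; s = √(1127220.93/14) = 283.753
Cutoffs: 591.933 ± 2.5·283.753 → [-117.4, 1301.3]
Outside: 1593 → excluded.
Retained (n=14): Σ = 7286, mean = 7286/14 = 520.429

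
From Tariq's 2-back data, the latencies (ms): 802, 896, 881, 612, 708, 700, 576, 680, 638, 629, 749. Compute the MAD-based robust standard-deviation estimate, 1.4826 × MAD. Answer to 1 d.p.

105.3 ms

Sorted: 576, 612, 629, 638, 680, 700, 708, 749, 802, 881, 896 → median = 700
|x − 700| sorted: 0, 8, 20, 49, 62, 71, 88, 102, 124, 181, 196 → MAD = 71
Robust SD ≈ 1.4826 × 71 = 105.265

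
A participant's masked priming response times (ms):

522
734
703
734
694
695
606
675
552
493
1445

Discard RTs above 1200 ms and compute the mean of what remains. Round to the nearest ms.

Excluded: 1445
Retained (n=10): Σ = 6408
Mean = 6408/10 = 640.8000

641 ms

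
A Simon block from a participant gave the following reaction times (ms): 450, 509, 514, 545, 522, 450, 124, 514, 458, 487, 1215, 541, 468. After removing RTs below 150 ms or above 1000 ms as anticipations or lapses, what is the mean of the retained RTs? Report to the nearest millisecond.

496 ms

Excluded: 124, 1215
Retained (n=11): Σ = 5458
Mean = 5458/11 = 496.1818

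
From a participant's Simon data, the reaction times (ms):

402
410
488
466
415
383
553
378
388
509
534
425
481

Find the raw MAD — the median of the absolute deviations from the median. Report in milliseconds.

42 ms

Sorted: 378, 383, 388, 402, 410, 415, 425, 466, 481, 488, 509, 534, 553 → median = 425
|x − 425|: 23, 15, 63, 41, 10, 42, 128, 47, 37, 84, 109, 0, 56
Sorted deviations: 0, 10, 15, 23, 37, 41, 42, 47, 56, 63, 84, 109, 128 → MAD = 42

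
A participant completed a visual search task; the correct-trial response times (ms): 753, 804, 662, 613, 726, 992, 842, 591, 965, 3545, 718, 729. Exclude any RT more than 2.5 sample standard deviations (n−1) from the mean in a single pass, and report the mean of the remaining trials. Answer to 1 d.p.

n = 12, ΣRT = 11940, M = 995.000
Σ(x−M)² = 7261738.00; s = √(7261738.00/11) = 812.501
Cutoffs: 995.000 ± 2.5·812.501 → [-1036.3, 3026.3]
Outside: 3545 → excluded.
Retained (n=11): Σ = 8395, mean = 8395/11 = 763.182

763.2 ms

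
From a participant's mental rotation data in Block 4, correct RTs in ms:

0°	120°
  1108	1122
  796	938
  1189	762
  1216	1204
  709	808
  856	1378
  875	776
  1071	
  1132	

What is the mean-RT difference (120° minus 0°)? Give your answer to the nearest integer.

M(0°) = 8952/9 = 994.667
M(120°) = 6988/7 = 998.286
Difference = 998.286 − 994.667 = 3.619 ms

4 ms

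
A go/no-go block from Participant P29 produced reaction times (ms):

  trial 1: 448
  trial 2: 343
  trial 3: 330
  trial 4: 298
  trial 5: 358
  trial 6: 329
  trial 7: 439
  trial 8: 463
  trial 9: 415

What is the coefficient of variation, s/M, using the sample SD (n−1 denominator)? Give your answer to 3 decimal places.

0.161

n = 9, Σ = 3423, M = 380.3333
Σ(x−M)² = 29896.000; s = √(29896.000/8) = 61.1310
CV = 61.1310 / 380.3333 = 0.16073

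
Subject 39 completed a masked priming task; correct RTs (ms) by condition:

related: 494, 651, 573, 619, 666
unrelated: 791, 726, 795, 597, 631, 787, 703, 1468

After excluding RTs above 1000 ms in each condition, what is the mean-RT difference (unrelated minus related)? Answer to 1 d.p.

unrelated: exclude 1468
M(related) = 3003/5 = 600.600
M(unrelated) = 5030/7 = 718.571
Difference = 718.571 − 600.600 = 117.971 ms

118.0 ms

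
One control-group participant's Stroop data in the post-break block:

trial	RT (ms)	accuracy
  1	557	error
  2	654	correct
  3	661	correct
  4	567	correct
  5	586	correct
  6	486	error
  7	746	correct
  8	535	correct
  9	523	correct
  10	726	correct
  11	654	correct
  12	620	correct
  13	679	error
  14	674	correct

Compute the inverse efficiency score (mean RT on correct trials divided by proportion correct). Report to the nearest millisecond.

Correct trials (n=11): 654, 661, 567, 586, 746, 535, 523, 726, 654, 620, 674
Mean correct RT = 6946/11 = 631.4545 ms
Proportion correct = 11/14
IES = 631.4545 / (11/14) = 803.669 ms

804 ms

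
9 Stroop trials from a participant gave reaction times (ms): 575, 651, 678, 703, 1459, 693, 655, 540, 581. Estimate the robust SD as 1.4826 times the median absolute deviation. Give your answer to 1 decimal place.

71.2 ms

Sorted: 540, 575, 581, 651, 655, 678, 693, 703, 1459 → median = 655
|x − 655| sorted: 0, 4, 23, 38, 48, 74, 80, 115, 804 → MAD = 48
Robust SD ≈ 1.4826 × 48 = 71.165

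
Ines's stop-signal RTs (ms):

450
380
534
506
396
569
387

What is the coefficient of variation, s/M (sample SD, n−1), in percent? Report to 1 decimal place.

n = 7, Σ = 3222, M = 460.2857
Σ(x−M)² = 35397.429; s = √(35397.429/6) = 76.8087
CV = 76.8087 / 460.2857 = 0.16687 = 16.687%

16.7%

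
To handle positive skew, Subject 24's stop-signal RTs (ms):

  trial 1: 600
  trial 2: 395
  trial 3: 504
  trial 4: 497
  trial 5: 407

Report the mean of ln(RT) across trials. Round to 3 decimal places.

ln(RT): 6.3969, 5.9789, 6.2226, 6.2086, 6.0088
Σ ln(RT) = 30.8158
Mean = 30.8158/5 = 6.16316

6.163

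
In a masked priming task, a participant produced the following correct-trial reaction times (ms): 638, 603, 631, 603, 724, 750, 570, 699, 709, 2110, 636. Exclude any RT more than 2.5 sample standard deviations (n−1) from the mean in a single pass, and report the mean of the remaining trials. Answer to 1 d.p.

n = 11, ΣRT = 8673, M = 788.455
Σ(x−M)² = 1953610.73; s = √(1953610.73/10) = 441.997
Cutoffs: 788.455 ± 2.5·441.997 → [-316.5, 1893.4]
Outside: 2110 → excluded.
Retained (n=10): Σ = 6563, mean = 6563/10 = 656.300

656.3 ms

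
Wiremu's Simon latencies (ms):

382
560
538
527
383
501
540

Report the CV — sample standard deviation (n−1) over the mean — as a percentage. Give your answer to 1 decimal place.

15.4%

n = 7, Σ = 3431, M = 490.1429
Σ(x−M)² = 34306.857; s = √(34306.857/6) = 75.6162
CV = 75.6162 / 490.1429 = 0.15427 = 15.427%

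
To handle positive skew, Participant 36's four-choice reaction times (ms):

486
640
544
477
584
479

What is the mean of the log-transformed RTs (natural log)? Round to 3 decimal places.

6.276

ln(RT): 6.1862, 6.4615, 6.2989, 6.1675, 6.3699, 6.1717
Σ ln(RT) = 37.6557
Mean = 37.6557/6 = 6.27596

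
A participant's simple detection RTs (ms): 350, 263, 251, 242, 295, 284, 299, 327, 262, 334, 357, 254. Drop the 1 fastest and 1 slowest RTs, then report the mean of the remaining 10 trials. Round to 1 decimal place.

Sorted: 242, 251, 254, 262, 263, 284, 295, 299, 327, 334, 350, 357
Drop lowest 1 (242) and highest 1 (357)
Remaining (n=10): Σ = 2919, mean = 2919/10 = 291.900

291.9 ms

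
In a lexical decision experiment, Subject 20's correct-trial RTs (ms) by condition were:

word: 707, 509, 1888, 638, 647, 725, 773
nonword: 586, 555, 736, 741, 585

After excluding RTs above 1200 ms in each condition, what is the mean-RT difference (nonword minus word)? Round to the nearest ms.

-26 ms

word: exclude 1888
M(word) = 3999/6 = 666.500
M(nonword) = 3203/5 = 640.600
Difference = 640.600 − 666.500 = -25.900 ms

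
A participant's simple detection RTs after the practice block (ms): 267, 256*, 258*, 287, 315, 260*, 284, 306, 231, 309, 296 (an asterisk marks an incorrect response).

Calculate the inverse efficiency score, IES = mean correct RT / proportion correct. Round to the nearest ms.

394 ms

Correct trials (n=8): 267, 287, 315, 284, 306, 231, 309, 296
Mean correct RT = 2295/8 = 286.8750 ms
Proportion correct = 8/11
IES = 286.8750 / (8/11) = 394.453 ms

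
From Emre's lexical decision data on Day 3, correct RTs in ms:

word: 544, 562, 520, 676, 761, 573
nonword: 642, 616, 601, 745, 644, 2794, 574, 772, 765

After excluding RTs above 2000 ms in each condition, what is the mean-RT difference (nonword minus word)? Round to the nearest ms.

nonword: exclude 2794
M(word) = 3636/6 = 606.000
M(nonword) = 5359/8 = 669.875
Difference = 669.875 − 606.000 = 63.875 ms

64 ms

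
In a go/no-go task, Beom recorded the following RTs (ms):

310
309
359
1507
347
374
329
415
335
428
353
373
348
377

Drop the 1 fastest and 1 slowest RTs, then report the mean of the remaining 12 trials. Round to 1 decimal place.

362.3 ms

Sorted: 309, 310, 329, 335, 347, 348, 353, 359, 373, 374, 377, 415, 428, 1507
Drop lowest 1 (309) and highest 1 (1507)
Remaining (n=12): Σ = 4348, mean = 4348/12 = 362.333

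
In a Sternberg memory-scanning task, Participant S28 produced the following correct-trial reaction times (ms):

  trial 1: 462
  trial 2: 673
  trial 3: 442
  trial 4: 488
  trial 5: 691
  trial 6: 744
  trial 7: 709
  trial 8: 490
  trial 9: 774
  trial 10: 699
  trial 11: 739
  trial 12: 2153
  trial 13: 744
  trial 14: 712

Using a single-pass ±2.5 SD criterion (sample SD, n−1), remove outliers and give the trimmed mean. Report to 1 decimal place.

643.6 ms

n = 14, ΣRT = 10520, M = 751.429
Σ(x−M)² = 2298337.43; s = √(2298337.43/13) = 420.470
Cutoffs: 751.429 ± 2.5·420.470 → [-299.7, 1802.6]
Outside: 2153 → excluded.
Retained (n=13): Σ = 8367, mean = 8367/13 = 643.615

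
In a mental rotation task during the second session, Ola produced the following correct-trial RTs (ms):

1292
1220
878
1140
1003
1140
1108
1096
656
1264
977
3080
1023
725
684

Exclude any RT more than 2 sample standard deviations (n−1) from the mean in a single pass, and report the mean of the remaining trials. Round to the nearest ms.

n = 15, ΣRT = 17286, M = 1152.400
Σ(x−M)² = 4551221.60; s = √(4551221.60/14) = 570.164
Cutoffs: 1152.400 ± 2·570.164 → [12.1, 2292.7]
Outside: 3080 → excluded.
Retained (n=14): Σ = 14206, mean = 14206/14 = 1014.714

1015 ms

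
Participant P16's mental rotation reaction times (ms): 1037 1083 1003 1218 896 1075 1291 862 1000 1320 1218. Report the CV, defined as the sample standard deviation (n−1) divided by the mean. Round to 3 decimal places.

n = 11, Σ = 12003, M = 1091.1818
Σ(x−M)² = 234425.636; s = √(234425.636/10) = 153.1096
CV = 153.1096 / 1091.1818 = 0.14032

0.140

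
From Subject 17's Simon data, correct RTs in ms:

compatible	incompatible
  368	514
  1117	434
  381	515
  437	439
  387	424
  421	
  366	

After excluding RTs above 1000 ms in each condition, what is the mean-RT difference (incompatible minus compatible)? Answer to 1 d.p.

compatible: exclude 1117
M(compatible) = 2360/6 = 393.333
M(incompatible) = 2326/5 = 465.200
Difference = 465.200 − 393.333 = 71.867 ms

71.9 ms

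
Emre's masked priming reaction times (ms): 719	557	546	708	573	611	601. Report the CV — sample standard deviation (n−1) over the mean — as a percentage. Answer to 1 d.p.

n = 7, Σ = 4315, M = 616.4286
Σ(x−M)² = 29551.714; s = √(29551.714/6) = 70.1804
CV = 70.1804 / 616.4286 = 0.11385 = 11.385%

11.4%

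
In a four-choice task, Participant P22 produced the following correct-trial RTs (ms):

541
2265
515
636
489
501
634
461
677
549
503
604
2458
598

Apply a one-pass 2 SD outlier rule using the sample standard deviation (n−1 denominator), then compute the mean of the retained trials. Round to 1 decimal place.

559.0 ms

n = 14, ΣRT = 11431, M = 816.500
Σ(x−M)² = 5640737.50; s = √(5640737.50/13) = 658.713
Cutoffs: 816.500 ± 2·658.713 → [-500.9, 2133.9]
Outside: 2265, 2458 → excluded.
Retained (n=12): Σ = 6708, mean = 6708/12 = 559.000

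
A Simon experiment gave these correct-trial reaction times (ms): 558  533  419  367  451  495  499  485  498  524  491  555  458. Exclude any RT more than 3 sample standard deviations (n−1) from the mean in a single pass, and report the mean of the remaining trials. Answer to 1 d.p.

n = 13, ΣRT = 6333, M = 487.154
Σ(x−M)² = 34659.69; s = √(34659.69/12) = 53.743
Cutoffs: 487.154 ± 3·53.743 → [325.9, 648.4]
No RTs fall outside the cutoffs; all 13 retained. Mean = 6333/13 = 487.154

487.2 ms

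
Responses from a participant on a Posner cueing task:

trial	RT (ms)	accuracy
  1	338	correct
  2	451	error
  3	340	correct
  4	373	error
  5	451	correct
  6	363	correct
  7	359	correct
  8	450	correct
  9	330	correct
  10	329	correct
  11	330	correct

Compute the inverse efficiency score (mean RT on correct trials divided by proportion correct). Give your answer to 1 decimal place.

Correct trials (n=9): 338, 340, 451, 363, 359, 450, 330, 329, 330
Mean correct RT = 3290/9 = 365.5556 ms
Proportion correct = 9/11
IES = 365.5556 / (9/11) = 446.790 ms

446.8 ms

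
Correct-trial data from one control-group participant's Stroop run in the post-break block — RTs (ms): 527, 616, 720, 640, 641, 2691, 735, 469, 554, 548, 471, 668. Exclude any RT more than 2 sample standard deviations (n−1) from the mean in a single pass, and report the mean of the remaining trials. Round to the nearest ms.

n = 12, ΣRT = 9280, M = 773.333
Σ(x−M)² = 4096484.67; s = √(4096484.67/11) = 610.252
Cutoffs: 773.333 ± 2·610.252 → [-447.2, 1993.8]
Outside: 2691 → excluded.
Retained (n=11): Σ = 6589, mean = 6589/11 = 599.000

599 ms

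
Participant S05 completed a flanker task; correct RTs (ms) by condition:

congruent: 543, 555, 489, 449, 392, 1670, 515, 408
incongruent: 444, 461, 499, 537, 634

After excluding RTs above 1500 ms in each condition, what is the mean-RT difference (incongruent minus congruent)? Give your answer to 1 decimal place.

congruent: exclude 1670
M(congruent) = 3351/7 = 478.714
M(incongruent) = 2575/5 = 515.000
Difference = 515.000 − 478.714 = 36.286 ms

36.3 ms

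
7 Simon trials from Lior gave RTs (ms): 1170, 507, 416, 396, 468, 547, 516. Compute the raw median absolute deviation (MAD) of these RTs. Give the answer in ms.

40 ms

Sorted: 396, 416, 468, 507, 516, 547, 1170 → median = 507
|x − 507|: 663, 0, 91, 111, 39, 40, 9
Sorted deviations: 0, 9, 39, 40, 91, 111, 663 → MAD = 40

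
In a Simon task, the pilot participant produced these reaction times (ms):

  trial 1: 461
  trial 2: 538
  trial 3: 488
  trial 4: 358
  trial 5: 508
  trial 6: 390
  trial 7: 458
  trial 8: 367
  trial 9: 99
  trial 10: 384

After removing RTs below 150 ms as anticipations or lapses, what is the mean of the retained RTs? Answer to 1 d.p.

439.1 ms

Excluded: 99
Retained (n=9): Σ = 3952
Mean = 3952/9 = 439.1111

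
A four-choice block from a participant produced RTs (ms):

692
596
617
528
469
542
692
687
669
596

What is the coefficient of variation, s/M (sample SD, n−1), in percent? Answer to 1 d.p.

12.8%

n = 10, Σ = 6088, M = 608.8000
Σ(x−M)² = 54513.600; s = √(54513.600/9) = 77.8272
CV = 77.8272 / 608.8000 = 0.12784 = 12.784%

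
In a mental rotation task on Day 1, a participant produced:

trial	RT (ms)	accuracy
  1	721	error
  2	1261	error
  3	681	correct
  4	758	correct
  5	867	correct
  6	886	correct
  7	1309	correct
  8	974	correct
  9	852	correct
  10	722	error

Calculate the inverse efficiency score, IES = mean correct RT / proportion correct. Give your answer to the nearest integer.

Correct trials (n=7): 681, 758, 867, 886, 1309, 974, 852
Mean correct RT = 6327/7 = 903.8571 ms
Proportion correct = 7/10
IES = 903.8571 / (7/10) = 1291.224 ms

1291 ms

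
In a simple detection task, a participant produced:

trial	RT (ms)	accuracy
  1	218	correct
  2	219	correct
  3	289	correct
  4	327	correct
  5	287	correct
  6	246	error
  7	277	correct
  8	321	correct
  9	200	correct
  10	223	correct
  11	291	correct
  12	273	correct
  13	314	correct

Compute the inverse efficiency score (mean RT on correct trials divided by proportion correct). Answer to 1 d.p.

292.4 ms

Correct trials (n=12): 218, 219, 289, 327, 287, 277, 321, 200, 223, 291, 273, 314
Mean correct RT = 3239/12 = 269.9167 ms
Proportion correct = 12/13
IES = 269.9167 / (12/13) = 292.410 ms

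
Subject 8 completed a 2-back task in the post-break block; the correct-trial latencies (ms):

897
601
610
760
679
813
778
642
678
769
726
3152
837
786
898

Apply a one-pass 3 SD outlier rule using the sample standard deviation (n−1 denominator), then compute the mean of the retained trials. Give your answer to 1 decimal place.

n = 15, ΣRT = 13626, M = 908.400
Σ(x−M)² = 5515103.60; s = √(5515103.60/14) = 627.643
Cutoffs: 908.400 ± 3·627.643 → [-974.5, 2791.3]
Outside: 3152 → excluded.
Retained (n=14): Σ = 10474, mean = 10474/14 = 748.143

748.1 ms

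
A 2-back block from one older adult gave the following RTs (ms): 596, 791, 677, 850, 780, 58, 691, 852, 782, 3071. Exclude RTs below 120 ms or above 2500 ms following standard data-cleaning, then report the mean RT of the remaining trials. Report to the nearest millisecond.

752 ms

Excluded: 58, 3071
Retained (n=8): Σ = 6019
Mean = 6019/8 = 752.3750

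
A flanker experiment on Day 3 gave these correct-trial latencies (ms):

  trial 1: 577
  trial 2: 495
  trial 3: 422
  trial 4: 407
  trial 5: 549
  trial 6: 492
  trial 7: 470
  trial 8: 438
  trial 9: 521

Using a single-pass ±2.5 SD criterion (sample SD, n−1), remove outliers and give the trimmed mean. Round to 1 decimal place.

n = 9, ΣRT = 4371, M = 485.667
Σ(x−M)² = 26488.00; s = √(26488.00/8) = 57.541
Cutoffs: 485.667 ± 2.5·57.541 → [341.8, 629.5]
No RTs fall outside the cutoffs; all 9 retained. Mean = 4371/9 = 485.667

485.7 ms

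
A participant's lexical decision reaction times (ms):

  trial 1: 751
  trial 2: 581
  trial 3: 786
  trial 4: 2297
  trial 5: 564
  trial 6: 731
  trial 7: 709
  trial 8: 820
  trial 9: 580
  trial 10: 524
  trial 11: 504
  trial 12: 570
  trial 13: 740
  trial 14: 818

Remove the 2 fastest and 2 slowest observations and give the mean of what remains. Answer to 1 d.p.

Sorted: 504, 524, 564, 570, 580, 581, 709, 731, 740, 751, 786, 818, 820, 2297
Drop lowest 2 (504, 524) and highest 2 (820, 2297)
Remaining (n=10): Σ = 6830, mean = 6830/10 = 683.000

683.0 ms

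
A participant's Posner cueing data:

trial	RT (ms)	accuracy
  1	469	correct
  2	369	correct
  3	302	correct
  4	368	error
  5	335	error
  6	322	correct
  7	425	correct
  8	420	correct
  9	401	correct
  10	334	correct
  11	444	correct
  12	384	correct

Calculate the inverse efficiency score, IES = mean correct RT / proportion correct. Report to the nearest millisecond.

464 ms

Correct trials (n=10): 469, 369, 302, 322, 425, 420, 401, 334, 444, 384
Mean correct RT = 3870/10 = 387.0000 ms
Proportion correct = 10/12
IES = 387.0000 / (10/12) = 464.400 ms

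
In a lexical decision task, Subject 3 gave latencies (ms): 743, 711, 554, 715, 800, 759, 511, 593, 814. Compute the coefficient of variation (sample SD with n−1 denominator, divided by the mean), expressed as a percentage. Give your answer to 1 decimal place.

n = 9, Σ = 6200, M = 688.8889
Σ(x−M)² = 96046.889; s = √(96046.889/8) = 109.5713
CV = 109.5713 / 688.8889 = 0.15906 = 15.906%

15.9%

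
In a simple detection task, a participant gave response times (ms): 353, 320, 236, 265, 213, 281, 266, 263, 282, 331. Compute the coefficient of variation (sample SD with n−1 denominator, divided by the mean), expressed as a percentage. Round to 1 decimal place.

15.3%

n = 10, Σ = 2810, M = 281.0000
Σ(x−M)² = 16660.000; s = √(16660.000/9) = 43.0245
CV = 43.0245 / 281.0000 = 0.15311 = 15.311%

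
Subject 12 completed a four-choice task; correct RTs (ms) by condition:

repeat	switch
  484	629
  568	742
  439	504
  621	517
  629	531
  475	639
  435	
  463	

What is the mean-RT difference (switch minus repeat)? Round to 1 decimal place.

79.4 ms

M(repeat) = 4114/8 = 514.250
M(switch) = 3562/6 = 593.667
Difference = 593.667 − 514.250 = 79.417 ms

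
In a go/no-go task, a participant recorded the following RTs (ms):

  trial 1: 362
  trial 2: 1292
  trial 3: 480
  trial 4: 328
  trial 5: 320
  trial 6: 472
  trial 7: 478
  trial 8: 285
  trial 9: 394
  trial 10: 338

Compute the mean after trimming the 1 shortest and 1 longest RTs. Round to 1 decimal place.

396.5 ms

Sorted: 285, 320, 328, 338, 362, 394, 472, 478, 480, 1292
Drop lowest 1 (285) and highest 1 (1292)
Remaining (n=8): Σ = 3172, mean = 3172/8 = 396.500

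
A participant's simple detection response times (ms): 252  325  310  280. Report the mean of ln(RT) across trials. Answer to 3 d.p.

5.671

ln(RT): 5.5294, 5.7838, 5.7366, 5.6348
Σ ln(RT) = 22.6846
Mean = 22.6846/4 = 5.67115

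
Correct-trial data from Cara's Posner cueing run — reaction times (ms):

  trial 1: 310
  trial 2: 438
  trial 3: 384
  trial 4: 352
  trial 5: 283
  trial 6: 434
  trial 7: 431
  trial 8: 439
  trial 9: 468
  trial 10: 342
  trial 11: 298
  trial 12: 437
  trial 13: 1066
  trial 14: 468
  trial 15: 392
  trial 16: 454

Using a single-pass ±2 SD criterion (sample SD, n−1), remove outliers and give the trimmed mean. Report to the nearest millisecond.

n = 16, ΣRT = 6996, M = 437.250
Σ(x−M)² = 478151.00; s = √(478151.00/15) = 178.541
Cutoffs: 437.250 ± 2·178.541 → [80.2, 794.3]
Outside: 1066 → excluded.
Retained (n=15): Σ = 5930, mean = 5930/15 = 395.333

395 ms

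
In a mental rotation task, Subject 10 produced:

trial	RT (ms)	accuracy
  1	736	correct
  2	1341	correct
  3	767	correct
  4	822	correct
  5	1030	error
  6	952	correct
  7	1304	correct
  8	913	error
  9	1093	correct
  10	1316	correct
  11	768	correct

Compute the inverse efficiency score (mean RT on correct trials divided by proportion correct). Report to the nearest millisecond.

Correct trials (n=9): 736, 1341, 767, 822, 952, 1304, 1093, 1316, 768
Mean correct RT = 9099/9 = 1011.0000 ms
Proportion correct = 9/11
IES = 1011.0000 / (9/11) = 1235.667 ms

1236 ms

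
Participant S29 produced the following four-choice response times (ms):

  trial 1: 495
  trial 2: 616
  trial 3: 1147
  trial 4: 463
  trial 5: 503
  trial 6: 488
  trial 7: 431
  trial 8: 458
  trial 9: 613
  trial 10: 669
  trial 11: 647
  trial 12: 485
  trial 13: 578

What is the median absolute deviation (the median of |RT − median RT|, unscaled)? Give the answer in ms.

72 ms

Sorted: 431, 458, 463, 485, 488, 495, 503, 578, 613, 616, 647, 669, 1147 → median = 503
|x − 503|: 8, 113, 644, 40, 0, 15, 72, 45, 110, 166, 144, 18, 75
Sorted deviations: 0, 8, 15, 18, 40, 45, 72, 75, 110, 113, 144, 166, 644 → MAD = 72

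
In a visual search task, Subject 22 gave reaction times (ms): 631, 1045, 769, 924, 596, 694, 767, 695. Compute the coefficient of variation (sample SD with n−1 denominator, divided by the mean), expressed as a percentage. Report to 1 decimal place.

19.8%

n = 8, Σ = 6121, M = 765.1250
Σ(x−M)² = 160158.875; s = √(160158.875/7) = 151.2608
CV = 151.2608 / 765.1250 = 0.19769 = 19.769%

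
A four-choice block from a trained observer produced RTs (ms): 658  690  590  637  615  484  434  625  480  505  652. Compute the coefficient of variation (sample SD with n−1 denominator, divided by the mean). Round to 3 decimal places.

0.151

n = 11, Σ = 6370, M = 579.0909
Σ(x−M)² = 76114.909; s = √(76114.909/10) = 87.2439
CV = 87.2439 / 579.0909 = 0.15066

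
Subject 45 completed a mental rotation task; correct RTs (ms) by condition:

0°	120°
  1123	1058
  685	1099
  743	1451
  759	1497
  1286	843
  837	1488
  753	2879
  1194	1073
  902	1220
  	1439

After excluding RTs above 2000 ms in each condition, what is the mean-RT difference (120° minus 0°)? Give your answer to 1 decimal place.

320.7 ms

120°: exclude 2879
M(0°) = 8282/9 = 920.222
M(120°) = 11168/9 = 1240.889
Difference = 1240.889 − 920.222 = 320.667 ms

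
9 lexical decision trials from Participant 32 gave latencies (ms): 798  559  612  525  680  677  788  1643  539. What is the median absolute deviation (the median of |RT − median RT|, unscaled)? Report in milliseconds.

Sorted: 525, 539, 559, 612, 677, 680, 788, 798, 1643 → median = 677
|x − 677|: 121, 118, 65, 152, 3, 0, 111, 966, 138
Sorted deviations: 0, 3, 65, 111, 118, 121, 138, 152, 966 → MAD = 118

118 ms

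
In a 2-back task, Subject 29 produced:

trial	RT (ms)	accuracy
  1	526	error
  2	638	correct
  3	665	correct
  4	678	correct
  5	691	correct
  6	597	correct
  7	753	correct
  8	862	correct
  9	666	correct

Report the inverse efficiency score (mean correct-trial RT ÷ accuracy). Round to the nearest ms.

780 ms

Correct trials (n=8): 638, 665, 678, 691, 597, 753, 862, 666
Mean correct RT = 5550/8 = 693.7500 ms
Proportion correct = 8/9
IES = 693.7500 / (8/9) = 780.469 ms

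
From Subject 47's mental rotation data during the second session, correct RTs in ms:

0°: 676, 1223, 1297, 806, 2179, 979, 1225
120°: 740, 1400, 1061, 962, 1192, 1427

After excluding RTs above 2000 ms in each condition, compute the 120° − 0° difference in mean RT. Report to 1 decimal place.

0°: exclude 2179
M(0°) = 6206/6 = 1034.333
M(120°) = 6782/6 = 1130.333
Difference = 1130.333 − 1034.333 = 96.000 ms

96.0 ms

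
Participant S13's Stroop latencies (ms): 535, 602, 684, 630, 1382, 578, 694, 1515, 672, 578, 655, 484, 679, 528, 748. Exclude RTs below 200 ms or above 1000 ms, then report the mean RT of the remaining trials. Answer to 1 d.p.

Excluded: 1382, 1515
Retained (n=13): Σ = 8067
Mean = 8067/13 = 620.5385

620.5 ms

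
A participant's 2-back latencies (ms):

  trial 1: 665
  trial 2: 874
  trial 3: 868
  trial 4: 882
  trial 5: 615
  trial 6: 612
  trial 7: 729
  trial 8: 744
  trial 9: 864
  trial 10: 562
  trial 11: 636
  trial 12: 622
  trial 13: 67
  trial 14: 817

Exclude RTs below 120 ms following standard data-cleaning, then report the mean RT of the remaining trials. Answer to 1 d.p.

730.0 ms

Excluded: 67
Retained (n=13): Σ = 9490
Mean = 9490/13 = 730.0000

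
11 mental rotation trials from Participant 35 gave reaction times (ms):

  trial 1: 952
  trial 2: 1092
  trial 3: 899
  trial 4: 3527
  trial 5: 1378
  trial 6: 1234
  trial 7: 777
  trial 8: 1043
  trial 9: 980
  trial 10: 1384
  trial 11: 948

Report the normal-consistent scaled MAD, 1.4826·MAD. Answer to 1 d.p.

213.5 ms

Sorted: 777, 899, 948, 952, 980, 1043, 1092, 1234, 1378, 1384, 3527 → median = 1043
|x − 1043| sorted: 0, 49, 63, 91, 95, 144, 191, 266, 335, 341, 2484 → MAD = 144
Robust SD ≈ 1.4826 × 144 = 213.494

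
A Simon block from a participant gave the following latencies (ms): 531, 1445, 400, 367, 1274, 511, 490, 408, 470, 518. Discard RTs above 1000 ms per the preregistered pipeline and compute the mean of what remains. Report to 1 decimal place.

Excluded: 1274, 1445
Retained (n=8): Σ = 3695
Mean = 3695/8 = 461.8750

461.9 ms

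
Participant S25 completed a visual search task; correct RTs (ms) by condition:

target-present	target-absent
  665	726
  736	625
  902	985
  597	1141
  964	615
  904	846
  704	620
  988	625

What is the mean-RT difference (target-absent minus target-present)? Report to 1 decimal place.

-34.6 ms

M(target-present) = 6460/8 = 807.500
M(target-absent) = 6183/8 = 772.875
Difference = 772.875 − 807.500 = -34.625 ms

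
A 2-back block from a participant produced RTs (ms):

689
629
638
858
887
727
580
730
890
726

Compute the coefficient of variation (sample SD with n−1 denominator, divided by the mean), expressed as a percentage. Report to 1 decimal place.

n = 10, Σ = 7354, M = 735.4000
Σ(x−M)² = 109212.400; s = √(109212.400/9) = 110.1577
CV = 110.1577 / 735.4000 = 0.14979 = 14.979%

15.0%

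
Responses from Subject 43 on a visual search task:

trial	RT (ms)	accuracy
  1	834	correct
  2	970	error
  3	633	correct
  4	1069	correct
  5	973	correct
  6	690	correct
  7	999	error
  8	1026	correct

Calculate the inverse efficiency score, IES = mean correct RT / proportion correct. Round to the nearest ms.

1161 ms

Correct trials (n=6): 834, 633, 1069, 973, 690, 1026
Mean correct RT = 5225/6 = 870.8333 ms
Proportion correct = 6/8
IES = 870.8333 / (6/8) = 1161.111 ms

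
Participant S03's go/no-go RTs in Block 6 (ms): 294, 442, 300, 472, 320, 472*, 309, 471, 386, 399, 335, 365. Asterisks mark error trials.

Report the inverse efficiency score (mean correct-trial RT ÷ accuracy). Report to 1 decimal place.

405.9 ms

Correct trials (n=11): 294, 442, 300, 472, 320, 309, 471, 386, 399, 335, 365
Mean correct RT = 4093/11 = 372.0909 ms
Proportion correct = 11/12
IES = 372.0909 / (11/12) = 405.917 ms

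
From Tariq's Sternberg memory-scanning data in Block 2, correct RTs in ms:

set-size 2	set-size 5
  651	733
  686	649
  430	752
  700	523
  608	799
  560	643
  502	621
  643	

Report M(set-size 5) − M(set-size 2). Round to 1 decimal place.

76.8 ms

M(set-size 2) = 4780/8 = 597.500
M(set-size 5) = 4720/7 = 674.286
Difference = 674.286 − 597.500 = 76.786 ms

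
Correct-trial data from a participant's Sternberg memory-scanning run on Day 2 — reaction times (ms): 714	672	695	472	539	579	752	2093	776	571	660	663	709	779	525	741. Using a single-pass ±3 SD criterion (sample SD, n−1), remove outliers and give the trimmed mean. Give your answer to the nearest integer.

656 ms

n = 16, ΣRT = 11940, M = 746.250
Σ(x−M)² = 2066493.00; s = √(2066493.00/15) = 371.169
Cutoffs: 746.250 ± 3·371.169 → [-367.3, 1859.8]
Outside: 2093 → excluded.
Retained (n=15): Σ = 9847, mean = 9847/15 = 656.467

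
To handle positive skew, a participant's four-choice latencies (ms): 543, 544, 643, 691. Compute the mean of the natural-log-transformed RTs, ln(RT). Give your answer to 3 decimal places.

ln(RT): 6.2971, 6.2989, 6.4661, 6.5381
Σ ln(RT) = 25.6003
Mean = 25.6003/4 = 6.40009

6.400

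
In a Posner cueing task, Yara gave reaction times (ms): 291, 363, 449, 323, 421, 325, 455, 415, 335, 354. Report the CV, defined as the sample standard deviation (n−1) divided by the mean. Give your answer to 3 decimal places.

n = 10, Σ = 3731, M = 373.1000
Σ(x−M)² = 30000.900; s = √(30000.900/9) = 57.7359
CV = 57.7359 / 373.1000 = 0.15475

0.155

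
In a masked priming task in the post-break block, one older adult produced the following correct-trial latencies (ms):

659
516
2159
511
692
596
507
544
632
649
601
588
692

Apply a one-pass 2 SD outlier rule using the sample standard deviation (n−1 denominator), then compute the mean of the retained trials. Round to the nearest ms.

599 ms

n = 13, ΣRT = 9346, M = 718.923
Σ(x−M)² = 2297382.92; s = √(2297382.92/12) = 437.548
Cutoffs: 718.923 ± 2·437.548 → [-156.2, 1594.0]
Outside: 2159 → excluded.
Retained (n=12): Σ = 7187, mean = 7187/12 = 598.917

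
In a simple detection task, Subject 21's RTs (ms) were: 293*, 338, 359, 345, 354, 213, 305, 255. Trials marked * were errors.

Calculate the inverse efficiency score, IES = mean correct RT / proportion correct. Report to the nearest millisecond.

Correct trials (n=7): 338, 359, 345, 354, 213, 305, 255
Mean correct RT = 2169/7 = 309.8571 ms
Proportion correct = 7/8
IES = 309.8571 / (7/8) = 354.122 ms

354 ms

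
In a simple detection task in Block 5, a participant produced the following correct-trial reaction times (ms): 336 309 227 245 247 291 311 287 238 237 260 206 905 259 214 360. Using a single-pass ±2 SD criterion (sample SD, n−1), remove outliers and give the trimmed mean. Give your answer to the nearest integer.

n = 16, ΣRT = 4932, M = 308.250
Σ(x−M)² = 408773.00; s = √(408773.00/15) = 165.080
Cutoffs: 308.250 ± 2·165.080 → [-21.9, 638.4]
Outside: 905 → excluded.
Retained (n=15): Σ = 4027, mean = 4027/15 = 268.467

268 ms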